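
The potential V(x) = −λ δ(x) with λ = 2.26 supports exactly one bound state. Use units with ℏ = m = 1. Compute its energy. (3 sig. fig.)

E = -2.55

The bound state is ψ(x) = √κ e^{−κ|x|}. The derivative jump ψ'(0⁺) − ψ'(0⁻) = −(2mλ/ℏ²)ψ(0) fixes κ = mλ/ℏ² = 2.260.
Then E = −ℏ²κ²/(2m) = −mλ²/(2ℏ²) = -2.554.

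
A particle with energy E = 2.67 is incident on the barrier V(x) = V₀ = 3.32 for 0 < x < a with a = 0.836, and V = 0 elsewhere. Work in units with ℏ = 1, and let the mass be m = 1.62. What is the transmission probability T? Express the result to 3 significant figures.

T = 0.211

Since E < V₀ the interior solution is evanescent with decay constant κ = √(2m(V₀ − E))/ℏ = 1.451.
κa = 1.213, sinh(κa) = 1.534.
Matching ψ, ψ′ at both faces gives T = [1 + V₀² sinh²(κa) / (4E(V₀ − E))]⁻¹ = 1/4.734 = 0.211.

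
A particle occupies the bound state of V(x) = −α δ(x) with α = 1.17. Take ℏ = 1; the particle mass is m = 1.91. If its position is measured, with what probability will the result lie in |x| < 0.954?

P = 0.986

The normalised bound state is ψ = √κ e^{−κ|x|} with κ = mα/ℏ² = 2.235.
P(|x| < d) = ∫_{−d}^{d} κ e^{−2κ|x|} dx = 1 − e^{−2κd} = 1 − e^{−4.264} = 0.9859.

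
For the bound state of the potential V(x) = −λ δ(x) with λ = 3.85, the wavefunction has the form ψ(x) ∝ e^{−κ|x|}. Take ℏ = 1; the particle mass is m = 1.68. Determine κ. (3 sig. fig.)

κ = 6.47

Integrating the TISE across x = 0 gives the cusp condition ψ'(0⁺) − ψ'(0⁻) = −(2mλ/ℏ²)ψ(0).
With ψ ∝ e^{−κ|x|} this yields −2κ = −2mλ/ℏ², so κ = mλ/ℏ² = 6.468.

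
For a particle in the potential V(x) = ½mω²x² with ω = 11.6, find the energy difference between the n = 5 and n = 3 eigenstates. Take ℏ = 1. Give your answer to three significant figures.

ΔE = 23.2

E_n = ℏω(n + ½), so ΔE = (5 − 3) ℏω = 2 × 11.6 = 23.20.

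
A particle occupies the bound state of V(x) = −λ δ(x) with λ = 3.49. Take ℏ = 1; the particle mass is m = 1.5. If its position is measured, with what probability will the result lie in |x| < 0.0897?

P = 0.609

The normalised bound state is ψ = √κ e^{−κ|x|} with κ = mλ/ℏ² = 5.235.
P(|x| < d) = ∫_{−d}^{d} κ e^{−2κ|x|} dx = 1 − e^{−2κd} = 1 − e^{−0.9392} = 0.6090.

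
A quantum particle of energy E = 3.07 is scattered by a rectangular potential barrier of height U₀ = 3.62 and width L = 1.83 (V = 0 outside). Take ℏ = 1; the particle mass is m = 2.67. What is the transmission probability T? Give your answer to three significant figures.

Since E < U₀ the interior solution is evanescent with decay constant κ = √(2m(U₀ − E))/ℏ = 1.714.
κL = 3.136, sinh(κL) = 11.49.
The exact tunnelling result is T⁻¹ = 1 + U₀² sinh²(κL) / [4E(U₀ − E)] = 257.0, so T = 0.00389.

T = 0.00389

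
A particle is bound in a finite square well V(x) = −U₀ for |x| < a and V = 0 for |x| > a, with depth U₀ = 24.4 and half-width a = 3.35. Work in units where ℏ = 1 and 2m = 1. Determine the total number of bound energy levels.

Define the well-strength parameter z₀ = (a/ℏ)√(2mU₀) = 3.35 × √(2·0.5·24.4) = 16.55.
The even/odd transcendental equations gain one root per π/2 in z₀, giving N = 1 + ⌊2z₀/π⌋ = 1 + ⌊10.53⌋ = 11.

N = 11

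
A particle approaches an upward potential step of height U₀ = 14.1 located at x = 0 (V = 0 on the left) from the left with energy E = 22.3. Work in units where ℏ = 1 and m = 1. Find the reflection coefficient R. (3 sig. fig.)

R = 0.0600

On each side the TISE gives plane waves with k = √(2m(E − V))/ℏ: k₁ = √(2·1·22.3) = 6.678, k₂ = √(2·1·8.2) = 4.050.
Matching ψ and ψ′ at x = 0 gives r = (k₁ − k₂)/(k₁ + k₂), so R = r² = 0.06004 and T = 1 − R = 0.9400.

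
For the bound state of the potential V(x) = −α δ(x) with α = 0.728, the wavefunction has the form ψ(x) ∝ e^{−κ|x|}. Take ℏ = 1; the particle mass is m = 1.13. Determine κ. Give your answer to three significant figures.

Integrating the TISE across x = 0 gives the cusp condition ψ'(0⁺) − ψ'(0⁻) = −(2mα/ℏ²)ψ(0).
With ψ ∝ e^{−κ|x|} this yields −2κ = −2mα/ℏ², so κ = mα/ℏ² = 0.8226.

κ = 0.823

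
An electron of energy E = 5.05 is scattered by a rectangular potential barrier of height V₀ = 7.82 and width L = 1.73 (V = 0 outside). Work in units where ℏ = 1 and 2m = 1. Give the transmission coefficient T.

Since E < V₀ the interior solution is evanescent with decay constant κ = √(2m(V₀ − E))/ℏ = 1.664.
κL = 2.879, sinh(κL) = 8.873.
The exact tunnelling result is T⁻¹ = 1 + V₀² sinh²(κL) / [4E(V₀ − E)] = 87.04, so T = 0.0115.

T = 0.0115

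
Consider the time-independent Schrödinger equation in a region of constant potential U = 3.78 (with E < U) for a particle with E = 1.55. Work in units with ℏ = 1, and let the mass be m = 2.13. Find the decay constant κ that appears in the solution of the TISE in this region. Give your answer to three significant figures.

κ = 3.08

Since E < U the TISE in this region is ψ'' = κ²ψ with κ = √(2m(U − E))/ℏ.
κ = √(2 × 2.13 × 2.23) = 3.082.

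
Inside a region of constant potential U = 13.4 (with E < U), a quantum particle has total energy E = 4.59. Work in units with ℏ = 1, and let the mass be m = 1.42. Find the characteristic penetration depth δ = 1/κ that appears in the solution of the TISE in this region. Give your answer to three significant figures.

Since E < U the TISE in this region is ψ'' = κ²ψ with κ = √(2m(U − E))/ℏ.
κ = √(2 × 1.42 × 8.81) = 5.002. The penetration depth is δ = 1/κ = 0.200.

δ = 0.200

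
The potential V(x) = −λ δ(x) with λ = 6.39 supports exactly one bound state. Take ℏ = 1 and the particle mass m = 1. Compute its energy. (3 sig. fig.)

E = -20.4

For x ≠ 0 the bound state is ψ ∝ e^{−κ|x|}; integrating the TISE across the delta gives the cusp condition 2κ = 2mλ/ℏ², so κ = 6.390.
Then E = −ℏ²κ²/(2m) = −mλ²/(2ℏ²) = -20.42.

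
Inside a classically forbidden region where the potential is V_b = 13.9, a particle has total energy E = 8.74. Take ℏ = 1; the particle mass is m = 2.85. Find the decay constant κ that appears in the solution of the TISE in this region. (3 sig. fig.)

κ = 5.42

Since E < V_b the TISE in this region is ψ'' = κ²ψ with κ = √(2m(V_b − E))/ℏ.
κ = √(2 × 2.85 × 5.16) = 5.423.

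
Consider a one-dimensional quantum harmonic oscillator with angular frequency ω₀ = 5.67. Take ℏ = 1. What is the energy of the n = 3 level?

Using E_n = (n + ½)ℏω₀: E_3 = 3.5 × 5.67 = 19.85.

E = 19.8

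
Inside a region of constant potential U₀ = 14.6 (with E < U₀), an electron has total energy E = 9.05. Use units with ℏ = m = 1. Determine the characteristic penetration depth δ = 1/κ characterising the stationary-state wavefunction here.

Since E < U₀ the TISE in this region is ψ'' = κ²ψ with κ = √(2m(U₀ − E))/ℏ.
κ = √(2 × 1 × 5.55) = 3.332. The penetration depth is δ = 1/κ = 0.300.

δ = 0.300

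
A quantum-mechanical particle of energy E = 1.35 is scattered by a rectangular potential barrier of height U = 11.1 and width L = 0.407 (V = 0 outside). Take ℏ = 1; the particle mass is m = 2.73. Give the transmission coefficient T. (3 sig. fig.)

T = 0.00451

Since E < U the interior solution is evanescent with decay constant κ = √(2m(U − E))/ℏ = 7.296.
κL = 2.970, sinh(κL) = 9.716.
Matching ψ, ψ′ at both faces gives T = [1 + U² sinh²(κL) / (4E(U − E))]⁻¹ = 1/221.9 = 0.00451.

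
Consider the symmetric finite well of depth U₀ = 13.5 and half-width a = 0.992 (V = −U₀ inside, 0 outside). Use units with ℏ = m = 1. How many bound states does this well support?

Define the well-strength parameter z₀ = (a/ℏ)√(2mU₀) = 0.992 × √(2·1·13.5) = 5.155.
A new bound state (alternating even/odd) appears each time z₀ passes a multiple of π/2, so N = ⌊2z₀/π⌋ + 1 = ⌊3.282⌋ + 1 = 4.

N = 4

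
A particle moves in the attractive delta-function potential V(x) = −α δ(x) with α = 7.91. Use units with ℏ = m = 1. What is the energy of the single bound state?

E = -31.3

The bound state is ψ(x) = √κ e^{−κ|x|}. The derivative jump ψ'(0⁺) − ψ'(0⁻) = −(2mα/ℏ²)ψ(0) fixes κ = mα/ℏ² = 7.910.
Then E = −ℏ²κ²/(2m) = −mα²/(2ℏ²) = -31.28.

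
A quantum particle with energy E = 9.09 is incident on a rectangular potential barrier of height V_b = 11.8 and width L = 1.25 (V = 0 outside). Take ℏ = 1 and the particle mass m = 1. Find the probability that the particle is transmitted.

E < V_b: inside the barrier ψ ∝ e^{±κx} with κ = √(2m(V_b − E))/ℏ = 2.328.
κL = 2.910, sinh(κL) = 9.152.
Matching ψ, ψ′ at both faces gives T = [1 + V_b² sinh²(κL) / (4E(V_b − E))]⁻¹ = 1/119.4 = 0.00838.

T = 0.00838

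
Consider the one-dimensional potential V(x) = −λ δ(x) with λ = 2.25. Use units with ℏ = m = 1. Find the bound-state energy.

E = -2.53

For x ≠ 0 the bound state is ψ ∝ e^{−κ|x|}; integrating the TISE across the delta gives the cusp condition 2κ = 2mλ/ℏ², so κ = 2.250.
Then E = −ℏ²κ²/(2m) = −mλ²/(2ℏ²) = -2.531.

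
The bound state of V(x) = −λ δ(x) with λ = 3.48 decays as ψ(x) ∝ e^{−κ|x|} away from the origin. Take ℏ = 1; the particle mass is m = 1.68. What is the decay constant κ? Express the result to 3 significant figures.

κ = 5.85

Integrate −(ℏ²/2m)ψ'' − λδ(x)ψ = Eψ from −ε to +ε: the ψ'' term gives ψ'(0⁺) − ψ'(0⁻) and the δ term gives −(2mλ/ℏ²)ψ(0).
With ψ ∝ e^{−κ|x|} this yields −2κ = −2mλ/ℏ², so κ = mλ/ℏ² = 5.846.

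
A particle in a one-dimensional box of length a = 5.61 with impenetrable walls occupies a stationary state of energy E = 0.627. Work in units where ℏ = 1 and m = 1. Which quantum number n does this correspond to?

For an infinite well E_n = n²π²ℏ²/(2ma²), so n = (a/πℏ)√(2mE).
n = (5.61/π) × √(2 × 1 × 0.627) = 2.000 → n = 2.

n = 2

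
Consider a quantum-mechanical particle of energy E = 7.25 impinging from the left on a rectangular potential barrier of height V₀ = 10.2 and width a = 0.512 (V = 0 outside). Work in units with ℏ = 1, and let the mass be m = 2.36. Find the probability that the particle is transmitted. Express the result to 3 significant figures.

T = 0.0700

E < V₀: inside the barrier ψ ∝ e^{±κx} with κ = √(2m(V₀ − E))/ℏ = 3.731.
κa = 1.911, sinh(κa) = 3.304.
The exact tunnelling result is T⁻¹ = 1 + V₀² sinh²(κa) / [4E(V₀ − E)] = 14.28, so T = 0.0700.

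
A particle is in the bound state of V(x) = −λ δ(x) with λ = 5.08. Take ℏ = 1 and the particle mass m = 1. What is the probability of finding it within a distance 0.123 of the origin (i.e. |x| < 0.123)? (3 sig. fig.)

The normalised bound state is ψ = √κ e^{−κ|x|} with κ = mλ/ℏ² = 5.080.
P(|x| < d) = ∫_{−d}^{d} κ e^{−2κ|x|} dx = 1 − e^{−2κd} = 1 − e^{−1.250} = 0.7134.

P = 0.713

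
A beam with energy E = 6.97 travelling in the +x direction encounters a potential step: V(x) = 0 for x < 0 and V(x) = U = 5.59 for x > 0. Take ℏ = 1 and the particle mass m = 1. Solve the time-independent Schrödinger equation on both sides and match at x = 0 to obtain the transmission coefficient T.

On each side the TISE gives plane waves with k = √(2m(E − V))/ℏ: k₁ = √(2·1·6.97) = 3.734, k₂ = √(2·1·1.38) = 1.661.
Matching ψ and ψ′ at x = 0 gives r = (k₁ − k₂)/(k₁ + k₂), so R = r² = 0.1475 and T = 1 − R = 0.8525.

T = 0.852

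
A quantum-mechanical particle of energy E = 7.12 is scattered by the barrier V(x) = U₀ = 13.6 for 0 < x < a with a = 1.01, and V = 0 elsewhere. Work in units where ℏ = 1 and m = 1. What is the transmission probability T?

T = 0.00277

Since E < U₀ the interior solution is evanescent with decay constant κ = √(2m(U₀ − E))/ℏ = 3.600.
κa = 3.636, sinh(κa) = 18.96.
Matching ψ, ψ′ at both faces gives T = [1 + U₀² sinh²(κa) / (4E(U₀ − E))]⁻¹ = 1/361.2 = 0.00277.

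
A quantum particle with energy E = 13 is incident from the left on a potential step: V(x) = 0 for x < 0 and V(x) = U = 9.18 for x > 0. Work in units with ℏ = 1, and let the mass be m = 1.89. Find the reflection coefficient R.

R = 0.0882

The wavenumbers are k₁ = √(2mE)/ℏ = 7.010 on the left and k₂ = √(2m(E − U))/ℏ = 3.800 on the right.
Matching ψ and ψ′ at x = 0 gives r = (k₁ − k₂)/(k₁ + k₂), so R = r² = 0.08818 and T = 1 − R = 0.9118.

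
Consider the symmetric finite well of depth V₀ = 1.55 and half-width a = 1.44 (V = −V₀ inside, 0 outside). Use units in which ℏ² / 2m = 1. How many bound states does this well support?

N = 2

The dimensionless depth is z₀ = a√(2mV₀)/ℏ = 1.44 × √(1.550) = 1.793.
The even/odd transcendental equations gain one root per π/2 in z₀, giving N = 1 + ⌊2z₀/π⌋ = 1 + ⌊1.141⌋ = 2.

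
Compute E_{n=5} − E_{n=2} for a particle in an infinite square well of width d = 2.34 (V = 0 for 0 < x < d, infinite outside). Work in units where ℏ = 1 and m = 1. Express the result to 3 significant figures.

ΔE = 18.9

E_n = n²π²ℏ²/(2md²), so ΔE = (5² − 2²) π²ℏ²/(2md²).
ΔE = 21 × π² / (2 × 1 × 2.34²) = 18.93.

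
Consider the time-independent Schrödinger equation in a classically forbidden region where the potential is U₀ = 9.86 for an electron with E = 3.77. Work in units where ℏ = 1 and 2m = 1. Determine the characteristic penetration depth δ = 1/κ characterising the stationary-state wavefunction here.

Since E < U₀ the TISE in this region is ψ'' = κ²ψ with κ = √(2m(U₀ − E))/ℏ.
κ = √(2 × 0.5 × 6.09) = 2.468. The penetration depth is δ = 1/κ = 0.405.

δ = 0.405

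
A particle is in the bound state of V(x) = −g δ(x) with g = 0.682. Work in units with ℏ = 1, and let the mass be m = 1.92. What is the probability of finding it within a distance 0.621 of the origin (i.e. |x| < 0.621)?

P = 0.803

The normalised bound state is ψ = √κ e^{−κ|x|} with κ = mg/ℏ² = 1.309.
P(|x| < d) = ∫_{−d}^{d} κ e^{−2κ|x|} dx = 1 − e^{−2κd} = 1 − e^{−1.626} = 0.8033.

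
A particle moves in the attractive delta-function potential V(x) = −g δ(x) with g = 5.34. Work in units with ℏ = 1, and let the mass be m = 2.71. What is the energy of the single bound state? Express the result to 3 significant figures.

E = -38.6

For x ≠ 0 the bound state is ψ ∝ e^{−κ|x|}; integrating the TISE across the delta gives the cusp condition 2κ = 2mg/ℏ², so κ = 14.47.
Then E = −ℏ²κ²/(2m) = −mg²/(2ℏ²) = -38.64.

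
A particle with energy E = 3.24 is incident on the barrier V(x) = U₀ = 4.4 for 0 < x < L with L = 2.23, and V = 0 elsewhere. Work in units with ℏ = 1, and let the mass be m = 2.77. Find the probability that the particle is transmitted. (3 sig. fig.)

T = 0.0000382

Since E < U₀ the interior solution is evanescent with decay constant κ = √(2m(U₀ − E))/ℏ = 2.535.
κL = 5.653, sinh(κL) = 142.6.
The exact tunnelling result is T⁻¹ = 1 + U₀² sinh²(κL) / [4E(U₀ − E)] = 26180, so T = 0.0000382.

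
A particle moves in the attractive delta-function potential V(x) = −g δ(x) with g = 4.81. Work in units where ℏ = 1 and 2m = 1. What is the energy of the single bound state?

E = -5.78

For x ≠ 0 the bound state is ψ ∝ e^{−κ|x|}; integrating the TISE across the delta gives the cusp condition 2κ = 2mg/ℏ², so κ = 2.405.
Then E = −ℏ²κ²/(2m) = −mg²/(2ℏ²) = -5.784.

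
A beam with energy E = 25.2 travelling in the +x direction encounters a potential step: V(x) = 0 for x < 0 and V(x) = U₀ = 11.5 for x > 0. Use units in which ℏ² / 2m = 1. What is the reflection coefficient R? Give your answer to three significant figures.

R = 0.0229

On each side the TISE gives plane waves with k = √(2m(E − V))/ℏ: k₁ = √(2·½·25.2) = 5.020, k₂ = √(2·½·13.7) = 3.701.
Matching ψ and ψ′ at x = 0 gives r = (k₁ − k₂)/(k₁ + k₂), so R = r² = 0.02286 and T = 1 − R = 0.9771.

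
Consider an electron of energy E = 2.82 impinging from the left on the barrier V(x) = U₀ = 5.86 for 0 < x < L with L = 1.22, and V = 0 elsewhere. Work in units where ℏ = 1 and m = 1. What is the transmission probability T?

T = 0.00969

Since E < U₀ the interior solution is evanescent with decay constant κ = √(2m(U₀ − E))/ℏ = 2.466.
κL = 3.008, sinh(κL) = 10.10.
Matching ψ, ψ′ at both faces gives T = [1 + U₀² sinh²(κL) / (4E(U₀ − E))]⁻¹ = 1/103.2 = 0.00969.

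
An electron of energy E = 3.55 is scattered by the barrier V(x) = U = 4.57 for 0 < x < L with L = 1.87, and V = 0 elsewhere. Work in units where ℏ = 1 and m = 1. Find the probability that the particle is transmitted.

E < U: inside the barrier ψ ∝ e^{±κx} with κ = √(2m(U − E))/ℏ = 1.428.
κL = 2.671, sinh(κL) = 7.192.
The exact tunnelling result is T⁻¹ = 1 + U² sinh²(κL) / [4E(U − E)] = 75.58, so T = 0.0132.

T = 0.0132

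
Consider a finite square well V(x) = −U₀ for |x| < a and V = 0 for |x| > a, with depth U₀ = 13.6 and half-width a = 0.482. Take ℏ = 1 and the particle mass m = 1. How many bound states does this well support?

The dimensionless depth is z₀ = a√(2mU₀)/ℏ = 0.482 × √(27.20) = 2.514.
A new bound state (alternating even/odd) appears each time z₀ passes a multiple of π/2, so N = ⌊2z₀/π⌋ + 1 = ⌊1.600⌋ + 1 = 2.

N = 2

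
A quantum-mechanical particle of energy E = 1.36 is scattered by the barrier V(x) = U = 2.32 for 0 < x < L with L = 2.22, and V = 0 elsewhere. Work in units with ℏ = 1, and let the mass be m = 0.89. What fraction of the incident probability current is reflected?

Since E < U the interior solution is evanescent with decay constant κ = √(2m(U − E))/ℏ = 1.307.
κL = 2.902, sinh(κL) = 9.078.
The exact tunnelling result is T⁻¹ = 1 + U² sinh²(κL) / [4E(U − E)] = 85.93, so T = 0.0116.
R = 1 − T = 0.988.

R = 0.988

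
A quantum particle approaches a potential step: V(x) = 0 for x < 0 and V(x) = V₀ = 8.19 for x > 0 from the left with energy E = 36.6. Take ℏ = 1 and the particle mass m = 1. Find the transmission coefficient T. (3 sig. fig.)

The wavenumbers are k₁ = √(2mE)/ℏ = 8.556 on the left and k₂ = √(2m(E − V₀))/ℏ = 7.538 on the right.
Continuity of ψ and ψ′ at the step yields the reflection amplitude r = (k₁ − k₂)/(k₁ + k₂) = 0.06324; thus R = |r|² = 0.004000, T = 0.9960.

T = 0.996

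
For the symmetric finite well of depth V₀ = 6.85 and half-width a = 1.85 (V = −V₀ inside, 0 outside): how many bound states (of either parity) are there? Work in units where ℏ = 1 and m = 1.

Define the well-strength parameter z₀ = (a/ℏ)√(2mV₀) = 1.85 × √(2·1·6.85) = 6.847.
The even/odd transcendental equations gain one root per π/2 in z₀, giving N = 1 + ⌊2z₀/π⌋ = 1 + ⌊4.359⌋ = 5.

N = 5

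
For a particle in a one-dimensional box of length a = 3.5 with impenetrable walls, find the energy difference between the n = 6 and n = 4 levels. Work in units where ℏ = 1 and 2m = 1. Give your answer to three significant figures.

ΔE = 16.1

E_n = n²π²ℏ²/(2ma²), so ΔE = (6² − 4²) π²ℏ²/(2ma²).
ΔE = 20 × π² / (2 × 0.5 × 3.5²) = 16.11.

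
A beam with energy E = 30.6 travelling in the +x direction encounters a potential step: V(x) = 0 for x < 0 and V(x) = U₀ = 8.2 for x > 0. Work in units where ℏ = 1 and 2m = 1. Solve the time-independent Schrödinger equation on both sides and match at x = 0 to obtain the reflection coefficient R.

R = 0.00606

The wavenumbers are k₁ = √(2mE)/ℏ = 5.532 on the left and k₂ = √(2m(E − U₀))/ℏ = 4.733 on the right.
Matching ψ and ψ′ at x = 0 gives r = (k₁ − k₂)/(k₁ + k₂), so R = r² = 0.006057 and T = 1 − R = 0.9939.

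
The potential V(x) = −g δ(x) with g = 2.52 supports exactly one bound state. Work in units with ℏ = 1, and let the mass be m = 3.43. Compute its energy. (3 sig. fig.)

E = -10.9

The bound state is ψ(x) = √κ e^{−κ|x|}. The derivative jump ψ'(0⁺) − ψ'(0⁻) = −(2mg/ℏ²)ψ(0) fixes κ = mg/ℏ² = 8.644.
Then E = −ℏ²κ²/(2m) = −mg²/(2ℏ²) = -10.89.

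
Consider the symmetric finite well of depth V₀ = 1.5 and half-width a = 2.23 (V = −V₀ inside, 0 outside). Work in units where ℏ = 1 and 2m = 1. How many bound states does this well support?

N = 2

The dimensionless depth is z₀ = a√(2mV₀)/ℏ = 2.23 × √(1.500) = 2.731.
The even/odd transcendental equations gain one root per π/2 in z₀, giving N = 1 + ⌊2z₀/π⌋ = 1 + ⌊1.739⌋ = 2.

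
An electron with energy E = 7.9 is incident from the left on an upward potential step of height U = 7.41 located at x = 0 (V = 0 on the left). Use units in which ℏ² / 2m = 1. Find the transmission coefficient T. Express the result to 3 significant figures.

T = 0.639

On each side the TISE gives plane waves with k = √(2m(E − V))/ℏ: k₁ = √(2·½·7.9) = 2.811, k₂ = √(2·½·0.49) = 0.7000.
Matching ψ and ψ′ at x = 0 gives r = (k₁ − k₂)/(k₁ + k₂), so R = r² = 0.3615 and T = 1 − R = 0.6385.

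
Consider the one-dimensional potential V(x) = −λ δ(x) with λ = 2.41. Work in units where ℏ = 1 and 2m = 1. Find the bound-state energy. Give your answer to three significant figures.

E = -1.45

The bound state is ψ(x) = √κ e^{−κ|x|}. The derivative jump ψ'(0⁺) − ψ'(0⁻) = −(2mλ/ℏ²)ψ(0) fixes κ = mλ/ℏ² = 1.205.
Then E = −ℏ²κ²/(2m) = −mλ²/(2ℏ²) = -1.452.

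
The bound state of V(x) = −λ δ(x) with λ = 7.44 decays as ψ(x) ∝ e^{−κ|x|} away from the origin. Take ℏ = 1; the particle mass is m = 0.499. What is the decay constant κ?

Integrating the TISE across x = 0 gives the cusp condition ψ'(0⁺) − ψ'(0⁻) = −(2mλ/ℏ²)ψ(0).
With ψ ∝ e^{−κ|x|} this yields −2κ = −2mλ/ℏ², so κ = mλ/ℏ² = 3.713.

κ = 3.71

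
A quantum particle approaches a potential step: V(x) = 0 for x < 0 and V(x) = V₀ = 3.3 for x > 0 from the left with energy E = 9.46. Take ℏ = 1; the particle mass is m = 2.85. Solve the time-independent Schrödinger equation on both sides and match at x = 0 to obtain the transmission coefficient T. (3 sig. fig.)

The wavenumbers are k₁ = √(2mE)/ℏ = 7.343 on the left and k₂ = √(2m(E − V₀))/ℏ = 5.926 on the right.
Continuity of ψ and ψ′ at the step yields the reflection amplitude r = (k₁ − k₂)/(k₁ + k₂) = 0.1068; thus R = |r|² = 0.01141, T = 0.9886.

T = 0.989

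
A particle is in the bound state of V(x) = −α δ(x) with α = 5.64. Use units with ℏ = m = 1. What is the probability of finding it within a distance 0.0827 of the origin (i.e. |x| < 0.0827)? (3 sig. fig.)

P = 0.607

The normalised bound state is ψ = √κ e^{−κ|x|} with κ = mα/ℏ² = 5.640.
P(|x| < d) = ∫_{−d}^{d} κ e^{−2κ|x|} dx = 1 − e^{−2κd} = 1 − e^{−0.9329} = 0.6066.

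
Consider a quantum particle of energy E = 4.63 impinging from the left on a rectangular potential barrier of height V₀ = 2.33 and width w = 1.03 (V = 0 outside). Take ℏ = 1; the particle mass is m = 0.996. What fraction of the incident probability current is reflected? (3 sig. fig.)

R = 0.0764

E > V₀: inside the barrier k₂ = √(2m(E − V₀))/ℏ = 2.140, k₂w = 2.205.
Matching at both interfaces gives T⁻¹ = 1 + V₀² sin²(k₂w) / [4E(E − V₀)] = 1.083, hence T = 0.924.
R = 1 − T = 0.0764.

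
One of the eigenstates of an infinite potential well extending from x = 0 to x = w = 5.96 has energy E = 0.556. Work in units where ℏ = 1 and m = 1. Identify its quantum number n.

For an infinite well E_n = n²π²ℏ²/(2mw²), so n = (w/πℏ)√(2mE).
n = (5.96/π) × √(2 × 1 × 0.556) = 2.001 → n = 2.

n = 2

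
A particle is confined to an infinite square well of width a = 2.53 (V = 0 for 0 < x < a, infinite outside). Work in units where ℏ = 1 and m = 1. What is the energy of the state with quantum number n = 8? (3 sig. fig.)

The infinite-well eigenfunctions ψ_n = √(2/a) sin(nπx/a) vanish at both walls, giving E_n = n²π²ℏ²/(2ma²).
E_8 = 8² × π² / (2 × 1 × 2.53²) = 49.34.

E = 49.3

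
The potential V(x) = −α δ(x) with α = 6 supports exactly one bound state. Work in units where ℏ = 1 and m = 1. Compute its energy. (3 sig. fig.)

E = -18.0

For x ≠ 0 the bound state is ψ ∝ e^{−κ|x|}; integrating the TISE across the delta gives the cusp condition 2κ = 2mα/ℏ², so κ = 6.000.
Then E = −ℏ²κ²/(2m) = −mα²/(2ℏ²) = -18.00.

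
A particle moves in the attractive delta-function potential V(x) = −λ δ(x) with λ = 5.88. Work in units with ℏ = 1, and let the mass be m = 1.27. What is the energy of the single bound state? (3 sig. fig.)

For x ≠ 0 the bound state is ψ ∝ e^{−κ|x|}; integrating the TISE across the delta gives the cusp condition 2κ = 2mλ/ℏ², so κ = 7.468.
Then E = −ℏ²κ²/(2m) = −mλ²/(2ℏ²) = -21.95.

E = -22.0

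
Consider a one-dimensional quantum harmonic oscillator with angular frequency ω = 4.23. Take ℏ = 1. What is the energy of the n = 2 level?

Using E_n = (n + ½)ℏω: E_2 = 2.5 × 4.23 = 10.58.

E = 10.6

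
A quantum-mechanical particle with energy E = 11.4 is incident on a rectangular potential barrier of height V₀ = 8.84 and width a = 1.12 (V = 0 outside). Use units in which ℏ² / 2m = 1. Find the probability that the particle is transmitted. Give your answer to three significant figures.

T = 0.611

E > V₀: inside the barrier k₂ = √(2m(E − V₀))/ℏ = 1.600, k₂a = 1.792.
Matching at both interfaces gives T⁻¹ = 1 + V₀² sin²(k₂a) / [4E(E − V₀)] = 1.637, hence T = 0.611.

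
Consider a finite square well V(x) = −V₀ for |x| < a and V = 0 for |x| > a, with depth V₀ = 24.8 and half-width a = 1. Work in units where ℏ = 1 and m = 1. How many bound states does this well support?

N = 5

Define the well-strength parameter z₀ = (a/ℏ)√(2mV₀) = 1 × √(2·1·24.8) = 7.043.
A new bound state (alternating even/odd) appears each time z₀ passes a multiple of π/2, so N = ⌊2z₀/π⌋ + 1 = ⌊4.484⌋ + 1 = 5.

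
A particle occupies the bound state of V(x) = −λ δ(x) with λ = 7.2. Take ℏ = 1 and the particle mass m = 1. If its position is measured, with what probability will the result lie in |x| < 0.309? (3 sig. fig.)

P = 0.988

The normalised bound state is ψ = √κ e^{−κ|x|} with κ = mλ/ℏ² = 7.200.
P(|x| < d) = ∫_{−d}^{d} κ e^{−2κ|x|} dx = 1 − e^{−2κd} = 1 − e^{−4.450} = 0.9883.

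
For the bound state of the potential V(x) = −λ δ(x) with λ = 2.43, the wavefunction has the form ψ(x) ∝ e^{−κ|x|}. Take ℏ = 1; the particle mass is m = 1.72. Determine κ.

κ = 4.18

Integrate −(ℏ²/2m)ψ'' − λδ(x)ψ = Eψ from −ε to +ε: the ψ'' term gives ψ'(0⁺) − ψ'(0⁻) and the δ term gives −(2mλ/ℏ²)ψ(0).
With ψ ∝ e^{−κ|x|} this yields −2κ = −2mλ/ℏ², so κ = mλ/ℏ² = 4.180.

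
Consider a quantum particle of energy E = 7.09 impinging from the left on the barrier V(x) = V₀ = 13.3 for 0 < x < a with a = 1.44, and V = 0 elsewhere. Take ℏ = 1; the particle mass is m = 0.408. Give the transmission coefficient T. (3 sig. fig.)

T = 0.00607

Since E < V₀ the interior solution is evanescent with decay constant κ = √(2m(V₀ − E))/ℏ = 2.251.
κa = 3.242, sinh(κa) = 12.77.
The exact tunnelling result is T⁻¹ = 1 + V₀² sinh²(κa) / [4E(V₀ − E)] = 164.7, so T = 0.00607.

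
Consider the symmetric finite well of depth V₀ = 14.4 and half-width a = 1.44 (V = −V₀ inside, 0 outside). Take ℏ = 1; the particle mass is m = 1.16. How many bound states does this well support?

The dimensionless depth is z₀ = a√(2mV₀)/ℏ = 1.44 × √(33.41) = 8.323.
A new bound state (alternating even/odd) appears each time z₀ passes a multiple of π/2, so N = ⌊2z₀/π⌋ + 1 = ⌊5.299⌋ + 1 = 6.

N = 6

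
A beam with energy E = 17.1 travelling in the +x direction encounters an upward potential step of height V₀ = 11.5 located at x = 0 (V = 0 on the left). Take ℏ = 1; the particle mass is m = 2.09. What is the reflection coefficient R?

R = 0.0740

The wavenumbers are k₁ = √(2mE)/ℏ = 8.454 on the left and k₂ = √(2m(E − V₀))/ℏ = 4.838 on the right.
Matching ψ and ψ′ at x = 0 gives r = (k₁ − k₂)/(k₁ + k₂), so R = r² = 0.07401 and T = 1 − R = 0.9260.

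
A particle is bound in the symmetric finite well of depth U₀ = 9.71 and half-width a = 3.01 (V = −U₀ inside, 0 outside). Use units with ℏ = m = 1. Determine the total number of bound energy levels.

Define the well-strength parameter z₀ = (a/ℏ)√(2mU₀) = 3.01 × √(2·1·9.71) = 13.26.
The even/odd transcendental equations gain one root per π/2 in z₀, giving N = 1 + ⌊2z₀/π⌋ = 1 + ⌊8.444⌋ = 9.

N = 9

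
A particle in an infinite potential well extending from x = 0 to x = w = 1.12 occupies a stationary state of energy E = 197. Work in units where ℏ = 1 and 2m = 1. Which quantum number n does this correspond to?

For an infinite well E_n = n²π²ℏ²/(2mw²), so n = (w/πℏ)√(2mE).
n = (1.12/π) × √(2 × 0.5 × 197) = 5.004 → n = 5.

n = 5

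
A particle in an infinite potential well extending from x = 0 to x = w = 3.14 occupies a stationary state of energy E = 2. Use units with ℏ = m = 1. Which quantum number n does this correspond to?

For an infinite well E_n = n²π²ℏ²/(2mw²), so n = (w/πℏ)√(2mE).
n = (3.14/π) × √(2 × 1 × 2) = 1.999 → n = 2.

n = 2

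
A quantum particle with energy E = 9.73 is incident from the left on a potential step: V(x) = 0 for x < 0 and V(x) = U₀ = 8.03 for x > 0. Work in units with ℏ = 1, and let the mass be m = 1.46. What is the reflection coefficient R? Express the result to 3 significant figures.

The wavenumbers are k₁ = √(2mE)/ℏ = 5.330 on the left and k₂ = √(2m(E − U₀))/ℏ = 2.228 on the right.
Continuity of ψ and ψ′ at the step yields the reflection amplitude r = (k₁ − k₂)/(k₁ + k₂) = 0.4104; thus R = |r|² = 0.1685, T = 0.8315.

R = 0.168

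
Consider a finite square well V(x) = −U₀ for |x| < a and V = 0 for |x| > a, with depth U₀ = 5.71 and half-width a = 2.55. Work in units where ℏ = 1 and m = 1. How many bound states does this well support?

N = 6

Define the well-strength parameter z₀ = (a/ℏ)√(2mU₀) = 2.55 × √(2·1·5.71) = 8.617.
The even/odd transcendental equations gain one root per π/2 in z₀, giving N = 1 + ⌊2z₀/π⌋ = 1 + ⌊5.486⌋ = 6.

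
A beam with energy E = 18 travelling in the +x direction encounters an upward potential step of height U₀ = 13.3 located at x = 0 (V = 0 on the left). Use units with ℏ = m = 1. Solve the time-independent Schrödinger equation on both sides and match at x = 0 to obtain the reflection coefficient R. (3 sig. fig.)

R = 0.105

On each side the TISE gives plane waves with k = √(2m(E − V))/ℏ: k₁ = √(2·1·18) = 6.000, k₂ = √(2·1·4.7) = 3.066.
Continuity of ψ and ψ′ at the step yields the reflection amplitude r = (k₁ − k₂)/(k₁ + k₂) = 0.3236; thus R = |r|² = 0.1047, T = 0.8953.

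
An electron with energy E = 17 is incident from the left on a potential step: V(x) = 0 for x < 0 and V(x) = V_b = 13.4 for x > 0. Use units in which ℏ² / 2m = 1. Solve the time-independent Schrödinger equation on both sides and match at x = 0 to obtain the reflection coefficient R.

On each side the TISE gives plane waves with k = √(2m(E − V))/ℏ: k₁ = √(2·½·17) = 4.123, k₂ = √(2·½·3.6) = 1.897.
Matching ψ and ψ′ at x = 0 gives r = (k₁ − k₂)/(k₁ + k₂), so R = r² = 0.1367 and T = 1 − R = 0.8633.

R = 0.137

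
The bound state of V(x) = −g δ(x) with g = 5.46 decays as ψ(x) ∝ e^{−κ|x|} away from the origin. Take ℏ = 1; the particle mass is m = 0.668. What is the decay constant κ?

Integrate −(ℏ²/2m)ψ'' − gδ(x)ψ = Eψ from −ε to +ε: the ψ'' term gives ψ'(0⁺) − ψ'(0⁻) and the δ term gives −(2mg/ℏ²)ψ(0).
With ψ ∝ e^{−κ|x|} this yields −2κ = −2mg/ℏ², so κ = mg/ℏ² = 3.647.

κ = 3.65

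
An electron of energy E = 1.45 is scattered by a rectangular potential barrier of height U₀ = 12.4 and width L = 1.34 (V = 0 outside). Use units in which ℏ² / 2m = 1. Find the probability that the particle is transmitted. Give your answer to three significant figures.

T = 0.000233

Since E < U₀ the interior solution is evanescent with decay constant κ = √(2m(U₀ − E))/ℏ = 3.309.
κL = 4.434, sinh(κL) = 42.13.
Matching ψ, ψ′ at both faces gives T = [1 + U₀² sinh²(κL) / (4E(U₀ − E))]⁻¹ = 1/4299 = 0.000233.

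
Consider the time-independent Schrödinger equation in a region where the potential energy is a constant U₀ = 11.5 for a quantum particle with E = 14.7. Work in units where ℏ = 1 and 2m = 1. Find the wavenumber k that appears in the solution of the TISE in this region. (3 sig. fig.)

k = 1.79

With E > U₀ the solution is oscillatory, ψ ∝ e^{±ikx} with k = √(2m(E − U₀))/ℏ.
k = √(2 × 0.5 × 3.2) = 1.789.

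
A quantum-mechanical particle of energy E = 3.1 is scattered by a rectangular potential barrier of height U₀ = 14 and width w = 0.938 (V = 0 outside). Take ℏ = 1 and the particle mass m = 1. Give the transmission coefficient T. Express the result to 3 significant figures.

T = 0.000433

E < U₀: inside the barrier ψ ∝ e^{±κx} with κ = √(2m(U₀ − E))/ℏ = 4.669.
κw = 4.380, sinh(κw) = 39.90.
Matching ψ, ψ′ at both faces gives T = [1 + U₀² sinh²(κw) / (4E(U₀ − E))]⁻¹ = 1/2309 = 0.000433.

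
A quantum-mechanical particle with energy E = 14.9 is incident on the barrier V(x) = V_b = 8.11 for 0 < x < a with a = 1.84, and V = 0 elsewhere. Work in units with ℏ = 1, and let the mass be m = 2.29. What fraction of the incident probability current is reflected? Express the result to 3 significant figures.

E > V_b: inside the barrier k₂ = √(2m(E − V_b))/ℏ = 5.577, k₂a = 10.26.
Matching at both interfaces gives T⁻¹ = 1 + V_b² sin²(k₂a) / [4E(E − V_b)] = 1.089, hence T = 0.918.
R = 1 − T = 0.0821.

R = 0.0821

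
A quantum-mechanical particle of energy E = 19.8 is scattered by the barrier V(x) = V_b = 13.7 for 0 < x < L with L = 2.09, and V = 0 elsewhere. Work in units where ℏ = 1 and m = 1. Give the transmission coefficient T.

Above the barrier the interior wavenumber is k₂ = √(2m(E − V_b))/ℏ = 3.493, giving phase k₂L = 7.300.
Matching at both interfaces gives T⁻¹ = 1 + V_b² sin²(k₂L) / [4E(E − V_b)] = 1.281, hence T = 0.781.

T = 0.781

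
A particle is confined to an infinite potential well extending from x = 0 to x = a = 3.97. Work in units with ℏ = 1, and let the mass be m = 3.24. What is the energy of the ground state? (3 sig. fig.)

E = 0.0966

The infinite-well eigenfunctions ψ_n = √(2/a) sin(nπx/a) vanish at both walls, giving E_n = n²π²ℏ²/(2ma²).
E_1 = 1² × π² / (2 × 3.24 × 3.97²) = 0.09664.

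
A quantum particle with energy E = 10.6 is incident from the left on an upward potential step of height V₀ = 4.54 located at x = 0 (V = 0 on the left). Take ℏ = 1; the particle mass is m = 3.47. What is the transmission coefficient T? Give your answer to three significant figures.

T = 0.981

The wavenumbers are k₁ = √(2mE)/ℏ = 8.577 on the left and k₂ = √(2m(E − V₀))/ℏ = 6.485 on the right.
Matching ψ and ψ′ at x = 0 gives r = (k₁ − k₂)/(k₁ + k₂), so R = r² = 0.01929 and T = 1 − R = 0.9807.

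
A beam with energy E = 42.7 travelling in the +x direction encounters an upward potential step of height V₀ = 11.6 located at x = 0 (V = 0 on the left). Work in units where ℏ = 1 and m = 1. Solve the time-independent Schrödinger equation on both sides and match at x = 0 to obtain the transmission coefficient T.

T = 0.994

The wavenumbers are k₁ = √(2mE)/ℏ = 9.241 on the left and k₂ = √(2m(E − V₀))/ℏ = 7.887 on the right.
Matching ψ and ψ′ at x = 0 gives r = (k₁ − k₂)/(k₁ + k₂), so R = r² = 0.006254 and T = 1 − R = 0.9937.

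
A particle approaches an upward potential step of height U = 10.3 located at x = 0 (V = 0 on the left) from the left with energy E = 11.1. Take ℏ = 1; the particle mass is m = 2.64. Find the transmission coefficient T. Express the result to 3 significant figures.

T = 0.667

On each side the TISE gives plane waves with k = √(2m(E − V))/ℏ: k₁ = √(2·2.64·11.1) = 7.656, k₂ = √(2·2.64·0.8) = 2.055.
Continuity of ψ and ψ′ at the step yields the reflection amplitude r = (k₁ − k₂)/(k₁ + k₂) = 0.5767; thus R = |r|² = 0.3326, T = 0.6674.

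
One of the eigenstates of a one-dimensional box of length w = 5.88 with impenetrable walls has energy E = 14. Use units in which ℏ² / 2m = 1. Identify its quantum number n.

For an infinite well E_n = n²π²ℏ²/(2mw²), so n = (w/πℏ)√(2mE).
n = (5.88/π) × √(2 × 0.5 × 14) = 7.003 → n = 7.

n = 7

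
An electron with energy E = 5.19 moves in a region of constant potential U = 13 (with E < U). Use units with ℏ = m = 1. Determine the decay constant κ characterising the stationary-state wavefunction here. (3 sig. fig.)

κ = 3.95

Since E < U the TISE in this region is ψ'' = κ²ψ with κ = √(2m(U − E))/ℏ.
κ = √(2 × 1 × 7.81) = 3.952.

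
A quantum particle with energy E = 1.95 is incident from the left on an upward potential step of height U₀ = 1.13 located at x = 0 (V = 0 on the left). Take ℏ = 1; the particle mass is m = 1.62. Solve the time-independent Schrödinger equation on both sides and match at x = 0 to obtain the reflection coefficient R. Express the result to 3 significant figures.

On each side the TISE gives plane waves with k = √(2m(E − V))/ℏ: k₁ = √(2·1.62·1.95) = 2.514, k₂ = √(2·1.62·0.82) = 1.630.
Continuity of ψ and ψ′ at the step yields the reflection amplitude r = (k₁ − k₂)/(k₁ + k₂) = 0.2132; thus R = |r|² = 0.04547, T = 0.9545.

R = 0.0455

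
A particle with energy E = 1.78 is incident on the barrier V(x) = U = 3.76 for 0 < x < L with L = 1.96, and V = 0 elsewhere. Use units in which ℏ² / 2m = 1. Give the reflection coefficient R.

R = 0.984

E < U: inside the barrier ψ ∝ e^{±κx} with κ = √(2m(U − E))/ℏ = 1.407.
κL = 2.758, sinh(κL) = 7.852.
The exact tunnelling result is T⁻¹ = 1 + U² sinh²(κL) / [4E(U − E)] = 62.83, so T = 0.0159.
R = 1 − T = 0.984.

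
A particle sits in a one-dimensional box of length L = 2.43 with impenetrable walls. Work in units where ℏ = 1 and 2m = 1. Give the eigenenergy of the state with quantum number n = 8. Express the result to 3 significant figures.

Requiring ψ(0) = ψ(L) = 0 quantises k = nπ/L, hence E_n = ℏ²k²/2m = n²π²ℏ²/(2mL²).
E_8 = 8² × π² / (2 × 0.5 × 2.43²) = 107.0.

E = 107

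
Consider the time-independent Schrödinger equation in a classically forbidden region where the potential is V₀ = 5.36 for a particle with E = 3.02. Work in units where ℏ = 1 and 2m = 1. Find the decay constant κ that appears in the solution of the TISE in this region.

κ = 1.53

Since E < V₀ the TISE in this region is ψ'' = κ²ψ with κ = √(2m(V₀ − E))/ℏ.
κ = √(2 × 0.5 × 2.34) = 1.530.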